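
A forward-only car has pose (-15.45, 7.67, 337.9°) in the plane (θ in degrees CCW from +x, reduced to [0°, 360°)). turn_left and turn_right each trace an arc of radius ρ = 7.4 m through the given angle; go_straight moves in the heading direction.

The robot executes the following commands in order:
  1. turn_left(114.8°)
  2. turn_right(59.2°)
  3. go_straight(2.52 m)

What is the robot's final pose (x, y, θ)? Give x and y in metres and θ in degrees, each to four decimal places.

(0.1347, 22.7851, 33.5000°)

set_pose: (x, y, θ) = (-15.4500, 7.6700, 337.9000°), ρ = 7.4
turn_left(114.8°): centre at ρ to the left, rotate +114.8° → (-5.2742, 14.8749, 452.7000° ≡ 92.7000°)
turn_right(59.2°): centre at ρ to the right, rotate −59.2° → (-1.9667, 21.3942, 33.5000°)
go_straight(2.52): x += 2.52·cos θ, y += 2.52·sin θ → (0.1347, 22.7851, 33.5000°)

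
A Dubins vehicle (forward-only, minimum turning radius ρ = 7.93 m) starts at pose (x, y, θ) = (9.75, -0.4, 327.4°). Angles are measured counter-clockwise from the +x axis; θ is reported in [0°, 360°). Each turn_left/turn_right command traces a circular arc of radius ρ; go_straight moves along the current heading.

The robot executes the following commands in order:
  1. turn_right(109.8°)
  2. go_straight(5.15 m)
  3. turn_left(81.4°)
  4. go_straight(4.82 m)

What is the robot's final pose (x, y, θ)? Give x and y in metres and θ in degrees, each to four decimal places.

set_pose: (x, y, θ) = (9.7500, -0.4000, 327.4000°), ρ = 7.93
turn_right(109.8°): centre at ρ to the right, rotate −109.8° → (10.3160, -13.3635, 217.6000°)
go_straight(5.15): x += 5.15·cos θ, y += 5.15·sin θ → (6.2357, -16.5058, 217.6000°)
turn_left(81.4°): centre at ρ to the left, rotate +81.4° → (4.1384, -26.6331, 299.0000°)
go_straight(4.82): x += 4.82·cos θ, y += 4.82·sin θ → (6.4752, -30.8488, 299.0000°)

(6.4752, -30.8488, 299.0000°)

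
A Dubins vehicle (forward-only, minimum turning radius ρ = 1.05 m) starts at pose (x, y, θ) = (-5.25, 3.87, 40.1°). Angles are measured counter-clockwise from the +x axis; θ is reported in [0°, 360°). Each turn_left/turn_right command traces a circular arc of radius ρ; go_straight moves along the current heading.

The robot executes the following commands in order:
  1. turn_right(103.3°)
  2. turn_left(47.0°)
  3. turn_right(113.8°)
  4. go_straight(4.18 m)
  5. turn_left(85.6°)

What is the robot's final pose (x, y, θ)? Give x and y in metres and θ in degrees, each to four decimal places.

set_pose: (x, y, θ) = (-5.2500, 3.8700, 40.1000°), ρ = 1.05
turn_right(103.3°): centre at ρ to the right, rotate −103.3° → (-3.6365, 3.5403, -63.2000° ≡ 296.8000°)
turn_left(47.0°): centre at ρ to the left, rotate +47.0° → (-2.9922, 3.0054, 343.8000°)
turn_right(113.8°): centre at ρ to the right, rotate −113.8° → (-2.4808, 1.3221, 230.0000°)
go_straight(4.18): x += 4.18·cos θ, y += 4.18·sin θ → (-5.1676, -1.8799, 230.0000°)
turn_left(85.6°): centre at ρ to the left, rotate +85.6° → (-5.0979, -3.3051, 315.6000°)

(-5.0979, -3.3051, 315.6000°)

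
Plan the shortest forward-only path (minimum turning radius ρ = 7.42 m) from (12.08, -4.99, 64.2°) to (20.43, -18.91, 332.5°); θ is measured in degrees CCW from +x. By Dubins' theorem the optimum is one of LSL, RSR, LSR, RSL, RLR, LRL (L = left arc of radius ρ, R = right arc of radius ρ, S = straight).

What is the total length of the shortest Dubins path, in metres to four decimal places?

56.0136 m

Let ψ = atan2(Δy, Δx) = atan2(-13.92, 8.35) = -59.0423° be the start→goal bearing.
Normalize: d = |goal − start| / ρ = 16.232341/7.42 = 2.187647, α = (θ_start − ψ) mod 360° = 123.2423° = 2.150984 rad, β = (θ_goal − ψ) mod 360° = 31.5423° = 0.550517 rad.
Common terms: sin α = 0.836360, cos α = -0.548181, sin β = 0.523128, cos β = 0.852254, cos(α−β) = -0.029666, d² = 4.785800. Work in radians in the unit-radius frame; every candidate has L = ρ·(t + p + q).
LSL: p² = 2 + d² − 2cos(α−β) + 2d(sin α − sin β) = 8.215614; p = √p² = 2.866289; φ = atan2(cos β − cos α, d + sin α − sin β) = 0.510471 rad; t = (φ − α) mod 2π = 4.642672 rad, q = (β − φ) mod 2π = 0.040046 rad → L = 7.42·(4.642672 + 2.866289 + 0.040046) = 7.42·7.549008 = 56.013637 m
RSR: p² = 2 + d² − 2cos(α−β) + 2d(sin β − sin α) = 5.474650; p = √p² = 2.339797; φ = atan2(cos α − cos β, d − sin α + sin β) = -0.641663 rad; t = (α − φ) mod 2π = 2.792647 rad, q = (φ − β) mod 2π = 5.091005 rad → L = 7.42·(2.792647 + 2.339797 + 5.091005) = 7.42·10.223449 = 75.857993 m
LSR: p² = d² − 2 + 2cos(α−β) + 2d(sin α + sin β) = 8.674626; p = √p² = 2.945272; φ = atan2(−cos α − cos β, d + sin α + sin β) − atan2(−2, p) = 0.511015 rad; t = (φ − α) mod 2π = 4.643217 rad, q = (φ − β) mod 2π = 6.243684 rad → L = 7.42·(4.643217 + 2.945272 + 6.243684) = 7.42·13.832172 = 102.634716 m
RSL: p² = d² − 2 + 2cos(α−β) − 2d(sin α + sin β) = -3.221691 < 0 → infeasible
RLR: c = (6 − d² + 2cos(α−β) + 2d(sin α − sin β))/8 = 0.315669; p = 2π − arccos c = 5.033550 rad; φ = atan2(cos α − cos β, d − sin α + sin β) = -0.641663 rad; t = (α − φ + p/2) mod 2π = 5.309422 rad, q = (α − β − t + p) mod 2π = 1.324595 rad → L = 7.42·(5.309422 + 5.033550 + 1.324595) = 7.42·11.667568 = 86.573352 m
LRL: c = (6 − d² + 2cos(α−β) − 2d(sin α − sin β))/8 = -0.026952; p = 2π − arccos c = 4.685434 rad; φ = atan2(cos β − cos α, d + sin α − sin β) = 0.510471 rad; t = (φ − α + p/2) mod 2π = 0.702204 rad, q = (β − α − t + p) mod 2π = 2.382763 rad → L = 7.42·(0.702204 + 4.685434 + 2.382763) = 7.42·7.770401 = 57.656375 m
Shortest: LSL with L = 56.013637 m ≈ 56.0136 m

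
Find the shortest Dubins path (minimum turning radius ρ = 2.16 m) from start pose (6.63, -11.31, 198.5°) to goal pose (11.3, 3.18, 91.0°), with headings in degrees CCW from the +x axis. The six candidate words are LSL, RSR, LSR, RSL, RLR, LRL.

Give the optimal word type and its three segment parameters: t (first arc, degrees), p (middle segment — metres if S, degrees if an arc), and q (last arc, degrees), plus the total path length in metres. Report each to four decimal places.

RSL: t = 142.6576°, p = 12.0585 m, q = 35.1576°, L = 18.7620 m

Let ψ = atan2(Δy, Δx) = atan2(14.49, 4.67) = 72.1363° be the start→goal bearing.
Normalize: d = |goal − start| / ρ = 15.223961/2.16 = 7.048130, α = (θ_start − ψ) mod 360° = 126.3637° = 2.205462 rad, β = (θ_goal − ψ) mod 360° = 18.8637° = 0.329233 rad.
Common terms: sin α = 0.805270, cos α = -0.592908, sin β = 0.323318, cos β = 0.946291, cos(α−β) = -0.300706, d² = 49.676140. Work in radians in the unit-radius frame; every candidate has L = ρ·(t + p + q).
LSL: p² = 2 + d² − 2cos(α−β) + 2d(sin α − sin β) = 59.071277; p = √p² = 7.685784; φ = atan2(cos β − cos α, d + sin α − sin β) = 0.201629 rad; t = (φ − α) mod 2π = 4.279352 rad, q = (β − φ) mod 2π = 0.127604 rad → L = 2.16·(4.279352 + 7.685784 + 0.127604) = 2.16·12.092740 = 26.120319 m
RSR: p² = 2 + d² − 2cos(α−β) + 2d(sin β − sin α) = 45.483827; p = √p² = 6.744170; φ = atan2(cos α − cos β, d − sin α + sin β) = -0.230256 rad; t = (α − φ) mod 2π = 2.435718 rad, q = (φ − β) mod 2π = 5.723696 rad → L = 2.16·(2.435718 + 6.744170 + 5.723696) = 2.16·14.903584 = 32.191742 m
LSR: p² = d² − 2 + 2cos(α−β) + 2d(sin α + sin β) = 62.983591; p = √p² = 7.936220; φ = atan2(−cos α − cos β, d + sin α + sin β) − atan2(−2, p) = 0.203678 rad; t = (φ − α) mod 2π = 4.281401 rad, q = (φ − β) mod 2π = 6.157630 rad → L = 2.16·(4.281401 + 7.936220 + 6.157630) = 2.16·18.375250 = 39.690541 m
RSL: p² = d² − 2 + 2cos(α−β) − 2d(sin α + sin β) = 31.165867; p = √p² = 5.582640; φ = atan2(cos α + cos β, d − sin α − sin β) − atan2(2, p) = -0.284382 rad; t = (α − φ) mod 2π = 2.489844 rad, q = (β − φ) mod 2π = 0.613615 rad → L = 2.16·(2.489844 + 5.582640 + 0.613615) = 2.16·8.686099 = 18.761973 m
RLR: c = (6 − d² + 2cos(α−β) + 2d(sin α − sin β))/8 = -4.685478, |c| > 1 → infeasible
LRL: c = (6 − d² + 2cos(α−β) − 2d(sin α − sin β))/8 = -6.383910, |c| > 1 → infeasible
Shortest: RSL with L = 18.761973 m ≈ 18.7620 m
Convert RSL to answer units (arcs ×180/π): t = 2.489844·180/π = 142.6576°, p = ρ·p = 2.16·5.582640 = 12.0585 m, q = 0.613615·180/π = 35.1576°, L = 18.7620 m.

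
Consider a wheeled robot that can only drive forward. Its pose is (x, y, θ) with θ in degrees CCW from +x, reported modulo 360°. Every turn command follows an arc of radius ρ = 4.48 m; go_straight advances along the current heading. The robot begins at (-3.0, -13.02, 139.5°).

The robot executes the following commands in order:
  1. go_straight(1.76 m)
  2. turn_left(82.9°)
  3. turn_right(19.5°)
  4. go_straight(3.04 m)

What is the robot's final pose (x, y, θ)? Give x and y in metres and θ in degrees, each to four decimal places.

(-14.3467, -13.9769, 202.9000°)

set_pose: (x, y, θ) = (-3.0000, -13.0200, 139.5000°), ρ = 4.48
go_straight(1.76): x += 1.76·cos θ, y += 1.76·sin θ → (-4.3383, -11.8770, 139.5000°)
turn_left(82.9°): centre at ρ to the left, rotate +82.9° → (-10.2687, -11.9753, 222.4000°)
turn_right(19.5°): centre at ρ to the right, rotate −19.5° → (-11.5463, -12.7939, 202.9000°)
go_straight(3.04): x += 3.04·cos θ, y += 3.04·sin θ → (-14.3467, -13.9769, 202.9000°)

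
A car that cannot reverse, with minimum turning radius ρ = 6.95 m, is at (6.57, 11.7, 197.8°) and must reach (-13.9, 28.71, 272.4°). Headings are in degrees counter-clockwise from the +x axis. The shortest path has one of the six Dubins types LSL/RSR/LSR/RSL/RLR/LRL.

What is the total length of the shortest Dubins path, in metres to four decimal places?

Let ψ = atan2(Δy, Δx) = atan2(17.01, -20.47) = 140.2744° be the start→goal bearing.
Normalize: d = |goal − start| / ρ = 26.615052/6.95 = 3.829504, α = (θ_start − ψ) mod 360° = 57.5256° = 1.004012 rad, β = (θ_goal − ψ) mod 360° = 132.1256° = 2.306027 rad.
Common terms: sin α = 0.843632, cos α = 0.536922, sin β = 0.741676, cos β = -0.670759, cos(α−β) = 0.265556, d² = 14.665100. Work in radians in the unit-radius frame; every candidate has L = ρ·(t + p + q).
LSL: p² = 2 + d² − 2cos(α−β) + 2d(sin α − sin β) = 16.914870; p = √p² = 4.112769; φ = atan2(cos β − cos α, d + sin α − sin β) = -0.298034 rad; t = (φ − α) mod 2π = 4.981139 rad, q = (β − φ) mod 2π = 2.604062 rad → L = 6.95·(4.981139 + 4.112769 + 2.604062) = 6.95·11.697970 = 81.300892 m
RSR: p² = 2 + d² − 2cos(α−β) + 2d(sin β − sin α) = 15.353106; p = √p² = 3.918304; φ = atan2(cos α − cos β, d − sin α + sin β) = 0.313316 rad; t = (α − φ) mod 2π = 0.690695 rad, q = (φ − β) mod 2π = 4.290474 rad → L = 6.95·(0.690695 + 3.918304 + 4.290474) = 6.95·8.899474 = 61.851342 m
LSR: p² = d² − 2 + 2cos(α−β) + 2d(sin α + sin β) = 25.338095; p = √p² = 5.033696; φ = atan2(−cos α − cos β, d + sin α + sin β) − atan2(−2, p) = 0.402908 rad; t = (φ − α) mod 2π = 5.682081 rad, q = (φ − β) mod 2π = 4.380066 rad → L = 6.95·(5.682081 + 5.033696 + 4.380066) = 6.95·15.095843 = 104.916107 m
RSL: p² = d² − 2 + 2cos(α−β) − 2d(sin α + sin β) = 1.054329; p = √p² = 1.026805; φ = atan2(cos α + cos β, d − sin α − sin β) − atan2(2, p) = -1.156050 rad; t = (α − φ) mod 2π = 2.160062 rad, q = (β − φ) mod 2π = 3.462078 rad → L = 6.95·(2.160062 + 1.026805 + 3.462078) = 6.95·6.648945 = 46.210168 m
RLR: c = (6 − d² + 2cos(α−β) + 2d(sin α − sin β))/8 = -0.919138; p = 2π − arccos c = 3.546502 rad; φ = atan2(cos α − cos β, d − sin α + sin β) = 0.313316 rad; t = (α − φ + p/2) mod 2π = 2.463946 rad, q = (α − β − t + p) mod 2π = 6.063725 rad → L = 6.95·(2.463946 + 3.546502 + 6.063725) = 6.95·12.074173 = 83.915502 m
LRL: c = (6 − d² + 2cos(α−β) − 2d(sin α − sin β))/8 = -1.114359, |c| > 1 → infeasible
Shortest: RSL with L = 46.210168 m ≈ 46.2102 m

46.2102 m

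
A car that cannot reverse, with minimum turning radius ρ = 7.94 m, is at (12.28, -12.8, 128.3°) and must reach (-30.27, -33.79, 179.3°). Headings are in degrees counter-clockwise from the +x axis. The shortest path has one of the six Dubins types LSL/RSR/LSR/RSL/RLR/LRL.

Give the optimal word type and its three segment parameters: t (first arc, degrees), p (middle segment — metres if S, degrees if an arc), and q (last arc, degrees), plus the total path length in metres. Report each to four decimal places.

Let ψ = atan2(Δy, Δx) = atan2(-20.99, -42.55) = -153.7428° be the start→goal bearing.
Normalize: d = |goal − start| / ρ = 47.445575/7.94 = 5.975513, α = (θ_start − ψ) mod 360° = 282.0428° = 4.922575 rad, β = (θ_goal − ψ) mod 360° = 333.0428° = 5.812693 rad.
Common terms: sin α = -0.977992, cos α = 0.208642, sin β = -0.453325, cos β = 0.891345, cos(α−β) = 0.629320, d² = 35.706758. Work in radians in the unit-radius frame; every candidate has L = ρ·(t + p + q).
LSL: p² = 2 + d² − 2cos(α−β) + 2d(sin α − sin β) = 30.177808; p = √p² = 5.493433; φ = atan2(cos β − cos α, d + sin α − sin β) = 0.124598 rad; t = (φ − α) mod 2π = 1.485208 rad, q = (β − φ) mod 2π = 5.688095 rad → L = 7.94·(1.485208 + 5.493433 + 5.688095) = 7.94·12.666736 = 100.573887 m
RSR: p² = 2 + d² − 2cos(α−β) + 2d(sin β − sin α) = 42.718427; p = √p² = 6.535934; φ = atan2(cos α − cos β, d − sin α + sin β) = -0.104645 rad; t = (α − φ) mod 2π = 5.027220 rad, q = (φ − β) mod 2π = 0.365847 rad → L = 7.94·(5.027220 + 6.535934 + 0.365847) = 7.94·11.929001 = 94.716267 m
LSR: p² = d² − 2 + 2cos(α−β) + 2d(sin α + sin β) = 17.859691; p = √p² = 4.226073; φ = atan2(−cos α − cos β, d + sin α + sin β) − atan2(−2, p) = 0.204526 rad; t = (φ − α) mod 2π = 1.565136 rad, q = (φ − β) mod 2π = 0.675018 rad → L = 7.94·(1.565136 + 4.226073 + 0.675018) = 7.94·6.466227 = 51.341839 m
RSL: p² = d² − 2 + 2cos(α−β) − 2d(sin α + sin β) = 52.071108; p = √p² = 7.216031; φ = atan2(cos α + cos β, d − sin α − sin β) − atan2(2, p) = -0.122942 rad; t = (α − φ) mod 2π = 5.045517 rad, q = (β − φ) mod 2π = 5.935635 rad → L = 7.94·(5.045517 + 7.216031 + 5.935635) = 7.94·18.197183 = 144.485632 m
RLR: c = (6 − d² + 2cos(α−β) + 2d(sin α − sin β))/8 = -4.339803, |c| > 1 → infeasible
LRL: c = (6 − d² + 2cos(α−β) − 2d(sin α − sin β))/8 = -2.772226, |c| > 1 → infeasible
Shortest: LSR with L = 51.341839 m ≈ 51.3418 m
Convert LSR to answer units (arcs ×180/π): t = 1.565136·180/π = 89.6757°, p = ρ·p = 7.94·4.226073 = 33.5550 m, q = 0.675018·180/π = 38.6757°, L = 51.3418 m.

LSR: t = 89.6757°, p = 33.5550 m, q = 38.6757°, L = 51.3418 m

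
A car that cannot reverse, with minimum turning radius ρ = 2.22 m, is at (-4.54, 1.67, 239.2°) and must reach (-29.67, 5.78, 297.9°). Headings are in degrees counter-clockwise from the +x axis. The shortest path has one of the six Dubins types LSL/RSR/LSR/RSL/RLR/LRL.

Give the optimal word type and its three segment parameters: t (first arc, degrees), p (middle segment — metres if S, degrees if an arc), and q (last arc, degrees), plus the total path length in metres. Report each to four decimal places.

RSL: t = 81.7281°, p = 21.1759 m, q = 140.4281°, L = 29.7837 m

Let ψ = atan2(Δy, Δx) = atan2(4.11, -25.13) = 170.7115° be the start→goal bearing.
Normalize: d = |goal − start| / ρ = 25.463876/2.22 = 11.470215, α = (θ_start − ψ) mod 360° = 68.4885° = 1.195349 rad, β = (θ_goal − ψ) mod 360° = 127.1885° = 2.219857 rad.
Common terms: sin α = 0.930344, cos α = 0.366689, sin β = 0.796652, cos β = -0.604439, cos(α−β) = 0.519519, d² = 131.565823. Work in radians in the unit-radius frame; every candidate has L = ρ·(t + p + q).
LSL: p² = 2 + d² − 2cos(α−β) + 2d(sin α − sin β) = 135.593739; p = √p² = 11.644472; φ = atan2(cos β − cos α, d + sin α − sin β) = -0.083495 rad; t = (φ − α) mod 2π = 5.004341 rad, q = (β − φ) mod 2π = 2.303353 rad → L = 2.22·(5.004341 + 11.644472 + 2.303353) = 2.22·18.952166 = 42.073809 m
RSR: p² = 2 + d² − 2cos(α−β) + 2d(sin β − sin α) = 129.459830; p = √p² = 11.378042; φ = atan2(cos α − cos β, d − sin α + sin β) = 0.085455 rad; t = (α − φ) mod 2π = 1.109894 rad, q = (φ − β) mod 2π = 4.148783 rad → L = 2.22·(1.109894 + 11.378042 + 4.148783) = 2.22·16.636719 = 36.933515 m
LSR: p² = d² − 2 + 2cos(α−β) + 2d(sin α + sin β) = 170.222876; p = √p² = 13.046949; φ = atan2(−cos α − cos β, d + sin α + sin β) − atan2(−2, p) = 0.170122 rad; t = (φ − α) mod 2π = 5.257958 rad, q = (φ − β) mod 2π = 4.233450 rad → L = 2.22·(5.257958 + 13.046949 + 4.233450) = 2.22·22.538356 = 50.035151 m
RSL: p² = d² − 2 + 2cos(α−β) − 2d(sin α + sin β) = 90.986845; p = √p² = 9.538702; φ = atan2(cos α + cos β, d − sin α − sin β) − atan2(2, p) = -0.231075 rad; t = (α − φ) mod 2π = 1.426424 rad, q = (β − φ) mod 2π = 2.450932 rad → L = 2.22·(1.426424 + 9.538702 + 2.450932) = 2.22·13.416059 = 29.783651 m
RLR: c = (6 − d² + 2cos(α−β) + 2d(sin α − sin β))/8 = -15.182479, |c| > 1 → infeasible
LRL: c = (6 − d² + 2cos(α−β) − 2d(sin α − sin β))/8 = -15.949217, |c| > 1 → infeasible
Shortest: RSL with L = 29.783651 m ≈ 29.7837 m
Convert RSL to answer units (arcs ×180/π): t = 1.426424·180/π = 81.7281°, p = ρ·p = 2.22·9.538702 = 21.1759 m, q = 2.450932·180/π = 140.4281°, L = 29.7837 m.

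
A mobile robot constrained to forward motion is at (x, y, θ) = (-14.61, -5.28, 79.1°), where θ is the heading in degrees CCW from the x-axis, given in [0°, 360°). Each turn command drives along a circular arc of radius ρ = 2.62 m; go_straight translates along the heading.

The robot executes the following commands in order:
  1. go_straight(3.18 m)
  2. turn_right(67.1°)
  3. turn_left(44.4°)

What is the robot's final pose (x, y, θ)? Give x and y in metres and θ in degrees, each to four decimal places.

set_pose: (x, y, θ) = (-14.6100, -5.2800, 79.1000°), ρ = 2.62
go_straight(3.18): x += 3.18·cos θ, y += 3.18·sin θ → (-14.0087, -2.1574, 79.1000°)
turn_right(67.1°): centre at ρ to the right, rotate −67.1° → (-11.9807, -0.0901, 12.0000°)
turn_left(44.4°): centre at ρ to the left, rotate +44.4° → (-10.3431, 1.0228, 56.4000°)

(-10.3431, 1.0228, 56.4000°)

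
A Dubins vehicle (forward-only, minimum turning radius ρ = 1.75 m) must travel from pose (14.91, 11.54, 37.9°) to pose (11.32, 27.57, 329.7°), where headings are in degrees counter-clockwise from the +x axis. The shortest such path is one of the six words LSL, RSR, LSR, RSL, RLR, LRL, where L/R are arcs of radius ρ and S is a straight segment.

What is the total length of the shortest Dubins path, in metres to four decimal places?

20.1758 m

Let ψ = atan2(Δy, Δx) = atan2(16.03, -3.59) = 102.6234° be the start→goal bearing.
Normalize: d = |goal − start| / ρ = 16.427081/1.75 = 9.386904, α = (θ_start − ψ) mod 360° = 295.2766° = 5.153549 rad, β = (θ_goal − ψ) mod 360° = 227.0766° = 3.963235 rad.
Common terms: sin α = -0.904257, cos α = 0.426989, sin β = -0.732265, cos β = -0.681020, cos(α−β) = 0.371368, d² = 88.113959. Work in radians in the unit-radius frame; every candidate has L = ρ·(t + p + q).
LSL: p² = 2 + d² − 2cos(α−β) + 2d(sin α − sin β) = 86.142280; p = √p² = 9.281287; φ = atan2(cos β − cos α, d + sin α − sin β) = -0.119666 rad; t = (φ − α) mod 2π = 1.009970 rad, q = (β − φ) mod 2π = 4.082901 rad → L = 1.75·(1.009970 + 9.281287 + 4.082901) = 1.75·14.374157 = 25.154775 m
RSR: p² = 2 + d² − 2cos(α−β) + 2d(sin β − sin α) = 92.600167; p = √p² = 9.622898; φ = atan2(cos α − cos β, d − sin α + sin β) = 0.115399 rad; t = (α − φ) mod 2π = 5.038150 rad, q = (φ − β) mod 2π = 2.435350 rad → L = 1.75·(5.038150 + 9.622898 + 2.435350) = 1.75·17.096398 = 29.918696 m
LSR: p² = d² − 2 + 2cos(α−β) + 2d(sin α + sin β) = 56.132948; p = √p² = 7.492192; φ = atan2(−cos α − cos β, d + sin α + sin β) − atan2(−2, p) = 0.293627 rad; t = (φ − α) mod 2π = 1.423263 rad, q = (φ − β) mod 2π = 2.613577 rad → L = 1.75·(1.423263 + 7.492192 + 2.613577) = 1.75·11.529033 = 20.175807 m
RSL: p² = d² − 2 + 2cos(α−β) − 2d(sin α + sin β) = 117.580441; p = √p² = 10.843452; φ = atan2(cos α + cos β, d − sin α − sin β) − atan2(2, p) = -0.205434 rad; t = (α − φ) mod 2π = 5.358983 rad, q = (β − φ) mod 2π = 4.168668 rad → L = 1.75·(5.358983 + 10.843452 + 4.168668) = 1.75·20.371103 = 35.649430 m
RLR: c = (6 − d² + 2cos(α−β) + 2d(sin α − sin β))/8 = -10.575021, |c| > 1 → infeasible
LRL: c = (6 − d² + 2cos(α−β) − 2d(sin α − sin β))/8 = -9.767785, |c| > 1 → infeasible
Shortest: LSR with L = 20.175807 m ≈ 20.1758 m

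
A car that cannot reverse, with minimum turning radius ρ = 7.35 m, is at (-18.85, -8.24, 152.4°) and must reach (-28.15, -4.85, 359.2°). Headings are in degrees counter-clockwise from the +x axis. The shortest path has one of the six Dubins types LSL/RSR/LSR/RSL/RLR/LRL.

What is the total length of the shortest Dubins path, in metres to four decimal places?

Let ψ = atan2(Δy, Δx) = atan2(3.39, -9.30) = 159.9724° be the start→goal bearing.
Normalize: d = |goal − start| / ρ = 9.898591/7.35 = 1.346747, α = (θ_start − ψ) mod 360° = 352.4276° = 6.151022 rad, β = (θ_goal − ψ) mod 360° = 199.2276° = 3.477178 rad.
Common terms: sin α = -0.131779, cos α = 0.991279, sin β = -0.329322, cos β = -0.944218, cos(α−β) = -0.892586, d² = 1.813728. Work in radians in the unit-radius frame; every candidate has L = ρ·(t + p + q).
LSL: p² = 2 + d² − 2cos(α−β) + 2d(sin α − sin β) = 6.130980; p = √p² = 2.476082; φ = atan2(cos β − cos α, d + sin α − sin β) = -0.897351 rad; t = (φ − α) mod 2π = 5.517998 rad, q = (β − φ) mod 2π = 4.374529 rad → L = 7.35·(5.517998 + 2.476082 + 4.374529) = 7.35·12.368608 = 90.909268 m
RSR: p² = 2 + d² − 2cos(α−β) + 2d(sin β − sin α) = 5.066818; p = √p² = 2.250959; φ = atan2(cos α − cos β, d − sin α + sin β) = 1.034984 rad; t = (α − φ) mod 2π = 5.116038 rad, q = (φ − β) mod 2π = 3.840992 rad → L = 7.35·(5.116038 + 2.250959 + 3.840992) = 7.35·11.207989 = 82.378720 m
LSR: p² = d² − 2 + 2cos(α−β) + 2d(sin α + sin β) = -3.213415 < 0 → infeasible
RSL: p² = d² − 2 + 2cos(α−β) − 2d(sin α + sin β) = -0.729473 < 0 → infeasible
RLR: c = (6 − d² + 2cos(α−β) + 2d(sin α − sin β))/8 = 0.366648; p = 2π − arccos c = 5.087792 rad; φ = atan2(cos α − cos β, d − sin α + sin β) = 1.034984 rad; t = (α − φ + p/2) mod 2π = 1.376749 rad, q = (α − β − t + p) mod 2π = 0.101702 rad → L = 7.35·(1.376749 + 5.087792 + 0.101702) = 7.35·6.566244 = 48.261890 m
LRL: c = (6 − d² + 2cos(α−β) − 2d(sin α − sin β))/8 = 0.233627; p = 2π − arccos c = 4.948196 rad; φ = atan2(cos β − cos α, d + sin α − sin β) = -0.897351 rad; t = (φ − α + p/2) mod 2π = 1.708910 rad, q = (β − α − t + p) mod 2π = 0.565441 rad → L = 7.35·(1.708910 + 4.948196 + 0.565441) = 7.35·7.222547 = 53.085720 m
Shortest: RLR with L = 48.261890 m ≈ 48.2619 m

48.2619 m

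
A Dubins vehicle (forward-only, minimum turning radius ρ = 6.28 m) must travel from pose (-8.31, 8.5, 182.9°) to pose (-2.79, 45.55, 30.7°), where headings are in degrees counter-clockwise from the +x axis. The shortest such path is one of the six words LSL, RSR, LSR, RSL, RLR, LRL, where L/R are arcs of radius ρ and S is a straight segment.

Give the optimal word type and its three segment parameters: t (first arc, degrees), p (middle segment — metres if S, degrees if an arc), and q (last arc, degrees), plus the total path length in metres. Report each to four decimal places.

RSR: t = 112.5144°, p = 26.9415 m, q = 39.6856°, L = 43.6236 m

Let ψ = atan2(Δy, Δx) = atan2(37.05, 5.52) = 81.5260° be the start→goal bearing.
Normalize: d = |goal − start| / ρ = 37.458950/6.28 = 5.964801, α = (θ_start − ψ) mod 360° = 101.3740° = 1.769311 rad, β = (θ_goal − ψ) mod 360° = 309.1740° = 5.396105 rad.
Common terms: sin α = 0.980361, cos α = -0.197213, sin β = -0.775231, cos β = 0.631678, cos(α−β) = -0.884581, d² = 35.578850. Work in radians in the unit-radius frame; every candidate has L = ρ·(t + p + q).
LSL: p² = 2 + d² − 2cos(α−β) + 2d(sin α − sin β) = 60.291518; p = √p² = 7.764761; φ = atan2(cos β − cos α, d + sin α − sin β) = 0.106954 rad; t = (φ − α) mod 2π = 4.620829 rad, q = (β − φ) mod 2π = 5.289151 rad → L = 6.28·(4.620829 + 7.764761 + 5.289151) = 6.28·17.674741 = 110.997372 m
RSR: p² = 2 + d² − 2cos(α−β) + 2d(sin β − sin α) = 18.404505; p = √p² = 4.290047; φ = atan2(cos α − cos β, d − sin α + sin β) = -0.194435 rad; t = (α − φ) mod 2π = 1.963746 rad, q = (φ − β) mod 2π = 0.692645 rad → L = 6.28·(1.963746 + 4.290047 + 0.692645) = 6.28·6.946438 = 43.623633 m
LSR: p² = d² − 2 + 2cos(α−β) + 2d(sin α + sin β) = 34.256805; p = √p² = 5.852931; φ = atan2(−cos α − cos β, d + sin α + sin β) − atan2(−2, p) = 0.258969 rad; t = (φ − α) mod 2π = 4.772844 rad, q = (φ − β) mod 2π = 1.146050 rad → L = 6.28·(4.772844 + 5.852931 + 1.146050) = 6.28·11.771825 = 73.927059 m
RSL: p² = d² − 2 + 2cos(α−β) − 2d(sin α + sin β) = 29.362570; p = √p² = 5.418724; φ = atan2(cos α + cos β, d − sin α − sin β) − atan2(2, p) = -0.278290 rad; t = (α − φ) mod 2π = 2.047601 rad, q = (β − φ) mod 2π = 5.674395 rad → L = 6.28·(2.047601 + 5.418724 + 5.674395) = 6.28·13.140720 = 82.523722 m
RLR: c = (6 − d² + 2cos(α−β) + 2d(sin α − sin β))/8 = -1.300563, |c| > 1 → infeasible
LRL: c = (6 − d² + 2cos(α−β) − 2d(sin α − sin β))/8 = -6.536440, |c| > 1 → infeasible
Shortest: RSR with L = 43.623633 m ≈ 43.6236 m
Convert RSR to answer units (arcs ×180/π): t = 1.963746·180/π = 112.5144°, p = ρ·p = 6.28·4.290047 = 26.9415 m, q = 0.692645·180/π = 39.6856°, L = 43.6236 m.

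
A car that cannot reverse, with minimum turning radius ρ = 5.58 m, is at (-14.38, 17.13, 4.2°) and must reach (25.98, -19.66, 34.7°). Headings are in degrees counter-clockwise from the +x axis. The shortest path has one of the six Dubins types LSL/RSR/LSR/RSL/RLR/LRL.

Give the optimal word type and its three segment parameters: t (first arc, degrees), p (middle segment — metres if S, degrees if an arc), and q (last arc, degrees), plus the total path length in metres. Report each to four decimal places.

RSL: t = 54.3446°, p = 44.0158 m, q = 84.8446°, L = 57.5713 m

Let ψ = atan2(Δy, Δx) = atan2(-36.79, 40.36) = -42.3506° be the start→goal bearing.
Normalize: d = |goal − start| / ρ = 54.611663/5.58 = 9.787036, α = (θ_start − ψ) mod 360° = 46.5506° = 0.812461 rad, β = (θ_goal − ψ) mod 360° = 77.0506° = 1.344787 rad.
Common terms: sin α = 0.725982, cos α = 0.687714, sin β = 0.974568, cos β = 0.224090, cos(α−β) = 0.861629, d² = 95.786080. Work in radians in the unit-radius frame; every candidate has L = ρ·(t + p + q).
LSL: p² = 2 + d² − 2cos(α−β) + 2d(sin α − sin β) = 91.196977; p = √p² = 9.549711; φ = atan2(cos β − cos α, d + sin α − sin β) = -0.048568 rad; t = (φ − α) mod 2π = 5.422156 rad, q = (β − φ) mod 2π = 1.393354 rad → L = 5.58·(5.422156 + 9.549711 + 1.393354) = 5.58·16.365222 = 91.317936 m
RSR: p² = 2 + d² − 2cos(α−β) + 2d(sin β − sin α) = 100.928667; p = √p² = 10.046326; φ = atan2(cos α − cos β, d − sin α + sin β) = 0.046165 rad; t = (α − φ) mod 2π = 0.766297 rad, q = (φ − β) mod 2π = 4.984563 rad → L = 5.58·(0.766297 + 10.046326 + 4.984563) = 5.58·15.797186 = 88.148297 m
LSR: p² = d² − 2 + 2cos(α−β) + 2d(sin α + sin β) = 128.796039; p = √p² = 11.348834; φ = atan2(−cos α − cos β, d + sin α + sin β) − atan2(−2, p) = 0.095232 rad; t = (φ − α) mod 2π = 5.565955 rad, q = (φ − β) mod 2π = 5.033630 rad → L = 5.58·(5.565955 + 11.348834 + 5.033630) = 5.58·21.948420 = 122.472181 m
RSL: p² = d² − 2 + 2cos(α−β) − 2d(sin α + sin β) = 62.222638; p = √p² = 7.888133; φ = atan2(cos α + cos β, d − sin α − sin β) − atan2(2, p) = -0.136031 rad; t = (α − φ) mod 2π = 0.948492 rad, q = (β − φ) mod 2π = 1.480817 rad → L = 5.58·(0.948492 + 7.888133 + 1.480817) = 5.58·10.317442 = 57.571327 m
RLR: c = (6 − d² + 2cos(α−β) + 2d(sin α − sin β))/8 = -11.616083, |c| > 1 → infeasible
LRL: c = (6 − d² + 2cos(α−β) − 2d(sin α − sin β))/8 = -10.399622, |c| > 1 → infeasible
Shortest: RSL with L = 57.571327 m ≈ 57.5713 m
Convert RSL to answer units (arcs ×180/π): t = 0.948492·180/π = 54.3446°, p = ρ·p = 5.58·7.888133 = 44.0158 m, q = 1.480817·180/π = 84.8446°, L = 57.5713 m.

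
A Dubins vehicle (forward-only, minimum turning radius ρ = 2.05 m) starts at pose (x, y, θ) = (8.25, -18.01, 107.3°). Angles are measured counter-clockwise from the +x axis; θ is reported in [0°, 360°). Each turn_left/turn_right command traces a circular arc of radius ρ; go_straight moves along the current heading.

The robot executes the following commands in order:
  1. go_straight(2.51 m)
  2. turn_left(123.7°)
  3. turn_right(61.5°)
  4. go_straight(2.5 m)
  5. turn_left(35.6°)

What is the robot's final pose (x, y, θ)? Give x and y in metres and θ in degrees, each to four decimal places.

(-1.7149, -15.3623, 205.1000°)

set_pose: (x, y, θ) = (8.2500, -18.0100, 107.3000°), ρ = 2.05
go_straight(2.51): x += 2.51·cos θ, y += 2.51·sin θ → (7.5036, -15.6136, 107.3000°)
turn_left(123.7°): centre at ρ to the left, rotate +123.7° → (3.9532, -14.9331, 231.0000°)
turn_right(61.5°): centre at ρ to the right, rotate −61.5° → (1.9864, -15.6586, 169.5000°)
go_straight(2.5): x += 2.5·cos θ, y += 2.5·sin θ → (-0.4717, -15.2030, 169.5000°)
turn_left(35.6°): centre at ρ to the left, rotate +35.6° → (-1.7149, -15.3623, 205.1000°)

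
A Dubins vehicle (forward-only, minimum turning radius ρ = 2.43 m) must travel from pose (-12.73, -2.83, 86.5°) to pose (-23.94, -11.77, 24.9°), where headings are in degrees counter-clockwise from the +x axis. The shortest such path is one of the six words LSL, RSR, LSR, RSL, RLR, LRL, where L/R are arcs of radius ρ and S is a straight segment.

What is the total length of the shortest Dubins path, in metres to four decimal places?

Let ψ = atan2(Δy, Δx) = atan2(-8.94, -11.21) = -141.4276° be the start→goal bearing.
Normalize: d = |goal − start| / ρ = 14.338330/2.43 = 5.900547, α = (θ_start − ψ) mod 360° = 227.9276° = 3.978086 rad, β = (θ_goal − ψ) mod 360° = 166.3276° = 2.902964 rad.
Common terms: sin α = -0.742298, cos α = -0.670070, sin β = 0.236371, cos β = -0.971663, cos(α−β) = 0.475624, d² = 34.816458. Work in radians in the unit-radius frame; every candidate has L = ρ·(t + p + q).
LSL: p² = 2 + d² − 2cos(α−β) + 2d(sin α − sin β) = 24.315844; p = √p² = 4.931110; φ = atan2(cos β − cos α, d + sin α − sin β) = -0.061200 rad; t = (φ − α) mod 2π = 2.243899 rad, q = (β − φ) mod 2π = 2.964163 rad → L = 2.43·(2.243899 + 4.931110 + 2.964163) = 2.43·10.139172 = 24.638189 m
RSR: p² = 2 + d² − 2cos(α−β) + 2d(sin β − sin α) = 47.414575; p = √p² = 6.885824; φ = atan2(cos α − cos β, d − sin α + sin β) = 0.043813 rad; t = (α − φ) mod 2π = 3.934273 rad, q = (φ − β) mod 2π = 3.424035 rad → L = 2.43·(3.934273 + 6.885824 + 3.424035) = 2.43·14.244132 = 34.613242 m
LSR: p² = d² − 2 + 2cos(α−β) + 2d(sin α + sin β) = 27.797208; p = √p² = 5.272306; φ = atan2(−cos α − cos β, d + sin α + sin β) − atan2(−2, p) = 0.657993 rad; t = (φ − α) mod 2π = 2.963092 rad, q = (φ − β) mod 2π = 4.038215 rad → L = 2.43·(2.963092 + 5.272306 + 4.038215) = 2.43·12.273613 = 29.824879 m
RSL: p² = d² − 2 + 2cos(α−β) − 2d(sin α + sin β) = 39.738204; p = √p² = 6.303825; φ = atan2(cos α + cos β, d − sin α − sin β) − atan2(2, p) = -0.558086 rad; t = (α − φ) mod 2π = 4.536172 rad, q = (β − φ) mod 2π = 3.461049 rad → L = 2.43·(4.536172 + 6.303825 + 3.461049) = 2.43·14.301046 = 34.751541 m
RLR: c = (6 − d² + 2cos(α−β) + 2d(sin α − sin β))/8 = -4.926822, |c| > 1 → infeasible
LRL: c = (6 − d² + 2cos(α−β) − 2d(sin α − sin β))/8 = -2.039480, |c| > 1 → infeasible
Shortest: LSL with L = 24.638189 m ≈ 24.6382 m

24.6382 m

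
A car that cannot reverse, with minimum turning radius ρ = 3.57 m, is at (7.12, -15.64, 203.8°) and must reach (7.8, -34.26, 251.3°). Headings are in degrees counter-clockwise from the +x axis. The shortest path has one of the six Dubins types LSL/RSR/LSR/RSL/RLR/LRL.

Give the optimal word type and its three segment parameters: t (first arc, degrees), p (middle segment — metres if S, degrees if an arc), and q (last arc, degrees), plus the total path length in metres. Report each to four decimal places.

Let ψ = atan2(Δy, Δx) = atan2(-18.62, 0.68) = -87.9085° be the start→goal bearing.
Normalize: d = |goal − start| / ρ = 18.632413/3.57 = 5.219163, α = (θ_start − ψ) mod 360° = 291.7085° = 5.091274 rad, β = (θ_goal − ψ) mod 360° = 339.2085° = 5.920305 rad.
Common terms: sin α = -0.929078, cos α = 0.369885, sin β = -0.354968, cos β = 0.934878, cos(α−β) = 0.675590, d² = 27.239664. Work in radians in the unit-radius frame; every candidate has L = ρ·(t + p + q).
LSL: p² = 2 + d² − 2cos(α−β) + 2d(sin α − sin β) = 21.895743; p = √p² = 4.679289; φ = atan2(cos β − cos α, d + sin α − sin β) = 0.121039 rad; t = (φ − α) mod 2π = 1.312950 rad, q = (β − φ) mod 2π = 5.799266 rad → L = 3.57·(1.312950 + 4.679289 + 5.799266) = 3.57·11.791505 = 42.095674 m
RSR: p² = 2 + d² − 2cos(α−β) + 2d(sin β − sin α) = 33.881225; p = √p² = 5.820758; φ = atan2(cos α − cos β, d − sin α + sin β) = -0.097218 rad; t = (α − φ) mod 2π = 5.188492 rad, q = (φ − β) mod 2π = 0.265662 rad → L = 3.57·(5.188492 + 5.820758 + 0.265662) = 3.57·11.274912 = 40.251436 m
LSR: p² = d² − 2 + 2cos(α−β) + 2d(sin α + sin β) = 13.187553; p = √p² = 3.631467; φ = atan2(−cos α − cos β, d + sin α + sin β) − atan2(−2, p) = 0.183251 rad; t = (φ − α) mod 2π = 1.375162 rad, q = (φ − β) mod 2π = 0.546131 rad → L = 3.57·(1.375162 + 3.631467 + 0.546131) = 3.57·5.552760 = 19.823353 m
RSL: p² = d² − 2 + 2cos(α−β) − 2d(sin α + sin β) = 39.994137; p = √p² = 6.324092; φ = atan2(cos α + cos β, d − sin α − sin β) − atan2(2, p) = -0.108294 rad; t = (α − φ) mod 2π = 5.199567 rad, q = (β − φ) mod 2π = 6.028599 rad → L = 3.57·(5.199567 + 6.324092 + 6.028599) = 3.57·17.552258 = 62.661561 m
RLR: c = (6 − d² + 2cos(α−β) + 2d(sin α − sin β))/8 = -3.235153, |c| > 1 → infeasible
LRL: c = (6 − d² + 2cos(α−β) − 2d(sin α − sin β))/8 = -1.736968, |c| > 1 → infeasible
Shortest: LSR with L = 19.823353 m ≈ 19.8234 m
Convert LSR to answer units (arcs ×180/π): t = 1.375162·180/π = 78.7910°, p = ρ·p = 3.57·3.631467 = 12.9643 m, q = 0.546131·180/π = 31.2910°, L = 19.8234 m.

LSR: t = 78.7910°, p = 12.9643 m, q = 31.2910°, L = 19.8234 m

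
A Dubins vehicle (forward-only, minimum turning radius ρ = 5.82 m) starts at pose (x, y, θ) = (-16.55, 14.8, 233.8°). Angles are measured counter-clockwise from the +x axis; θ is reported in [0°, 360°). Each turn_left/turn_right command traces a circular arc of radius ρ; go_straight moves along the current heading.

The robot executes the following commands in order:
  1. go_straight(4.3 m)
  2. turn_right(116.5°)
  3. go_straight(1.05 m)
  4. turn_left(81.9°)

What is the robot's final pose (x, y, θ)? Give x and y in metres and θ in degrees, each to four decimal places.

set_pose: (x, y, θ) = (-16.5500, 14.8000, 233.8000°), ρ = 5.82
go_straight(4.3): x += 4.3·cos θ, y += 4.3·sin θ → (-19.0896, 11.3301, 233.8000°)
turn_right(116.5°): centre at ρ to the right, rotate −116.5° → (-28.9579, 12.0981, 117.3000°)
go_straight(1.05): x += 1.05·cos θ, y += 1.05·sin θ → (-29.4394, 13.0311, 117.3000°)
turn_left(81.9°): centre at ρ to the left, rotate +81.9° → (-36.5252, 15.8580, 199.2000°)

(-36.5252, 15.8580, 199.2000°)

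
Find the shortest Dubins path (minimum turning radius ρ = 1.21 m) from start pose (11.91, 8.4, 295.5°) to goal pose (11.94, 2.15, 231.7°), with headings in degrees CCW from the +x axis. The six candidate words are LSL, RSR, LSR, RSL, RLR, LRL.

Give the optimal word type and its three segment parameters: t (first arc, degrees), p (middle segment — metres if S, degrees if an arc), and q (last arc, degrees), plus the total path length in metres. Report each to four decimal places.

RSR: t = 23.5153°, p = 4.9821 m, q = 40.2847°, L = 6.3295 m

Let ψ = atan2(Δy, Δx) = atan2(-6.25, 0.03) = -89.7250° be the start→goal bearing.
Normalize: d = |goal − start| / ρ = 6.250072/1.21 = 5.165349, α = (θ_start − ψ) mod 360° = 25.2250° = 0.440259 rad, β = (θ_goal − ψ) mod 360° = 321.4250° = 5.609924 rad.
Common terms: sin α = 0.426174, cos α = 0.904641, sin β = -0.623539, cos β = 0.781792, cos(α−β) = 0.441506, d² = 26.680828. Work in radians in the unit-radius frame; every candidate has L = ρ·(t + p + q).
LSL: p² = 2 + d² − 2cos(α−β) + 2d(sin α − sin β) = 38.642079; p = √p² = 6.216275; φ = atan2(cos β − cos α, d + sin α − sin β) = -0.019764 rad; t = (φ − α) mod 2π = 5.823163 rad, q = (β − φ) mod 2π = 5.629688 rad → L = 1.21·(5.823163 + 6.216275 + 5.629688) = 1.21·17.669126 = 21.379642 m
RSR: p² = 2 + d² − 2cos(α−β) + 2d(sin β − sin α) = 16.953553; p = √p² = 4.117469; φ = atan2(cos α − cos β, d − sin α + sin β) = 0.029840 rad; t = (α − φ) mod 2π = 0.410419 rad, q = (φ − β) mod 2π = 0.703102 rad → L = 1.21·(0.410419 + 4.117469 + 0.703102) = 1.21·5.230989 = 6.329497 m
LSR: p² = d² − 2 + 2cos(α−β) + 2d(sin α + sin β) = 23.524921; p = √p² = 4.850250; φ = atan2(−cos α − cos β, d + sin α + sin β) − atan2(−2, p) = 0.063853 rad; t = (φ − α) mod 2π = 5.906779 rad, q = (φ − β) mod 2π = 0.737114 rad → L = 1.21·(5.906779 + 4.850250 + 0.737114) = 1.21·11.494142 = 13.907912 m
RSL: p² = d² − 2 + 2cos(α−β) − 2d(sin α + sin β) = 27.602758; p = √p² = 5.253833; φ = atan2(cos α + cos β, d − sin α − sin β) − atan2(2, p) = -0.059054 rad; t = (α − φ) mod 2π = 0.499313 rad, q = (β − φ) mod 2π = 5.668978 rad → L = 1.21·(0.499313 + 5.253833 + 5.668978) = 1.21·11.422124 = 13.820770 m
RLR: c = (6 − d² + 2cos(α−β) + 2d(sin α − sin β))/8 = -1.119194, |c| > 1 → infeasible
LRL: c = (6 − d² + 2cos(α−β) − 2d(sin α − sin β))/8 = -3.830260, |c| > 1 → infeasible
Shortest: RSR with L = 6.329497 m ≈ 6.3295 m
Convert RSR to answer units (arcs ×180/π): t = 0.410419·180/π = 23.5153°, p = ρ·p = 1.21·4.117469 = 4.9821 m, q = 0.703102·180/π = 40.2847°, L = 6.3295 m.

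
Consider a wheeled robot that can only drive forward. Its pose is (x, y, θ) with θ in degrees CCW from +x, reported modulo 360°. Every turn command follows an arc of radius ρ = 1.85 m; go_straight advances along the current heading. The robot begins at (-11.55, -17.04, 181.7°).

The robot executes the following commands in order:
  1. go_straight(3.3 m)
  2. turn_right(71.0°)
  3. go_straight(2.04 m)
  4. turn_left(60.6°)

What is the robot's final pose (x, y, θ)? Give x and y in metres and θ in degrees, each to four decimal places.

set_pose: (x, y, θ) = (-11.5500, -17.0400, 181.7000°), ρ = 1.85
go_straight(3.3): x += 3.3·cos θ, y += 3.3·sin θ → (-14.8485, -17.1379, 181.7000°)
turn_right(71.0°): centre at ρ to the right, rotate −71.0° → (-16.6340, -15.9426, 110.7000°)
go_straight(2.04): x += 2.04·cos θ, y += 2.04·sin θ → (-17.3551, -14.0343, 110.7000°)
turn_left(60.6°): centre at ρ to the left, rotate +60.6° → (-18.8058, -12.8596, 171.3000°)

(-18.8058, -12.8596, 171.3000°)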